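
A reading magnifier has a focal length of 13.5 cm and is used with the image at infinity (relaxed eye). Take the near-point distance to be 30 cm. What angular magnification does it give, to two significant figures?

2.2

M = D/f = 30/13.5 = 2.222.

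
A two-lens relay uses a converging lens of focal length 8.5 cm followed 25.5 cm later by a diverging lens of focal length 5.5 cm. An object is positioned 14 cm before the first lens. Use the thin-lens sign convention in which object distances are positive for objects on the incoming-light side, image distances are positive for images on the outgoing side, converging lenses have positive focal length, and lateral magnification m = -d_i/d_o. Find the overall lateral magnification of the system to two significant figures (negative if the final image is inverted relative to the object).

Lens 1: 1/d_i1 = 1/f_1 - 1/d_o1 = 1/8.5 - 1/14 = 0.04622 cm^-1, so d_i1 = 21.636 cm.
m_1 = -(21.636)/14 = -1.5455.
Object distance for lens 2: d_o2 = 25.5 - 21.636 = 3.864 cm.
Lens 2: 1/d_i2 = 1/f_2 - 1/d_o2 = 1/(-5.5) - 1/(3.864) = -0.44064 cm^-1, so d_i2 = -2.269 cm.
m_2 = -(-2.269)/(3.864) = 0.5874.
Overall magnification: m = m_1 m_2 = -0.9078.

-0.91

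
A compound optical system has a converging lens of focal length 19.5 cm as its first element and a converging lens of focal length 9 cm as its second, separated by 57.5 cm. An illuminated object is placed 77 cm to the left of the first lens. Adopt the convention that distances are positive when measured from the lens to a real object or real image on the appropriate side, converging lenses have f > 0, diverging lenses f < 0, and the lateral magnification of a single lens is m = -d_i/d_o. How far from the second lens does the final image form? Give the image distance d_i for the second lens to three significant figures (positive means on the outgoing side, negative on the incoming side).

Lens 1: 1/d_i1 = 1/f_1 - 1/d_o1 = 1/19.5 - 1/77 = 0.03830 cm^-1, so d_i1 = 26.113 cm.
The intermediate image is 26.113 cm to the right of lens 1, so d_o2 = L - d_i1 = 57.5 - 26.113 = 31.387 cm.
Lens 2: 1/d_i2 = 1/f_2 - 1/d_o2 = 1/9 - 1/(31.387) = 0.07925 cm^-1, so d_i2 = 12.618 cm.

12.6 cm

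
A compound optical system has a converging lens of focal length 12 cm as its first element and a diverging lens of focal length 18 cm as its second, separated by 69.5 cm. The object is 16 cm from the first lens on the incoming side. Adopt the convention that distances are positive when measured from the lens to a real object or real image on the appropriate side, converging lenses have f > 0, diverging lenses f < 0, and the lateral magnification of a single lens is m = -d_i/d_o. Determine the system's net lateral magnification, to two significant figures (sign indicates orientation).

Applying the thin-lens equation to the first lens, 1/12 = 1/16 + 1/d_i1, which gives d_i1 = 48.000 cm.
Its lateral magnification is m_1 = -d_i1/d_o1 = -(48.000)/16 = -3.0000.
The intermediate image is 48.000 cm to the right of lens 1, so d_o2 = L - d_i1 = 69.5 - 48.000 = 21.500 cm.
Applying the thin-lens equation again with f_2 = -18 cm and d_o2 = 21.500 cm gives d_i2 = -9.797 cm.
m_2 = -(-9.797)/(21.500) = 0.4557.
Overall magnification: m = m_1 m_2 = -1.3671.

-1.4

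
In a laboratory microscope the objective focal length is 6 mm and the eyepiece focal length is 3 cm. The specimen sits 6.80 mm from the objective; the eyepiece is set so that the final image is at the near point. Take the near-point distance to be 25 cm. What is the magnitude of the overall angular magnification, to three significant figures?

Convert to cm: f_obj = 6 mm = 0.6 cm; d_o = 6.80 mm = 0.68 cm.
Objective: 1/d_i = 1/f_obj - 1/d_o = 1/0.6 - 1/0.68 = 0.19608 cm^-1, so d_i = 5.100 cm.
m_obj = -d_i/d_o = -5.100/0.68 = -7.500.
Eyepiece angular magnification (image at near point): M_eye = 1 + D/f_e = 1 + 25/3 = 9.333.
Overall M = m_obj x M_eye = (-7.500)(9.333) = -70.00.
|M| = 70.00.

70.0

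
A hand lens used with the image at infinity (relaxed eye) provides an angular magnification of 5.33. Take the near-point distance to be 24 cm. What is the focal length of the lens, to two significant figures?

4.5 cm

For the image at infinity, M = D/f.
f = D/M = 24/5.33 = 4.503 cm.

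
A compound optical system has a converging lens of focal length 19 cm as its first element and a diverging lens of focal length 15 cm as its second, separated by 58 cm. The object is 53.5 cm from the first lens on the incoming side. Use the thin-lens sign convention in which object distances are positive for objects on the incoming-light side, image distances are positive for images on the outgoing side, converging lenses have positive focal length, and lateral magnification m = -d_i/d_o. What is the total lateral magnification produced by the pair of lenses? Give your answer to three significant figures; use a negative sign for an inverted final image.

Applying the thin-lens equation to the first lens, 1/19 = 1/53.5 + 1/d_i1, which gives d_i1 = 29.464 cm.
Its lateral magnification is m_1 = -d_i1/d_o1 = -(29.464)/53.5 = -0.5507.
The intermediate image is 29.464 cm to the right of lens 1, so d_o2 = L - d_i1 = 58 - 29.464 = 28.536 cm.
Applying the thin-lens equation again with f_2 = -15 cm and d_o2 = 28.536 cm gives d_i2 = -9.832 cm.
m_2 = -(-9.832)/(28.536) = 0.3445.
Total m = m_1 x m_2 = (-0.5507)(0.3445) = -0.1897.

-0.190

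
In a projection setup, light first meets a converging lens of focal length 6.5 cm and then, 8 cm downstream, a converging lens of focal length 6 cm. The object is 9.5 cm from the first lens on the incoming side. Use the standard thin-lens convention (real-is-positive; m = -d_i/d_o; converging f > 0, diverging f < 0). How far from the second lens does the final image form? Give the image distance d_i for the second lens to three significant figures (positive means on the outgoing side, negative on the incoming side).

Lens 1: 1/d_i1 = 1/f_1 - 1/d_o1 = 1/6.5 - 1/9.5 = 0.04858 cm^-1, so d_i1 = 20.583 cm.
Since 20.583 cm > 8 cm, the first image lies past the second lens and serves as a virtual object: d_o2 = L - d_i1 = -12.583 cm.
Lens 2: 1/d_i2 = 1/f_2 - 1/d_o2 = 1/6 - 1/(-12.583) = 0.24614 cm^-1, so d_i2 = 4.063 cm.

4.06 cm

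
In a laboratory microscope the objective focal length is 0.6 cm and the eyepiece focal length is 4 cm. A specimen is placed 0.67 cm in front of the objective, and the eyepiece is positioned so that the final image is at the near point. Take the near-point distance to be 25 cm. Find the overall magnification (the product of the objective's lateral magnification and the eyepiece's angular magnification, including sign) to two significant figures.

-62

Objective: 1/d_i = 1/f_obj - 1/d_o = 1/0.6 - 1/0.67 = 0.17413 cm^-1, so d_i = 5.743 cm.
m_obj = -d_i/d_o = -5.743/0.67 = -8.571.
Eyepiece angular magnification (image at near point): M_eye = 1 + D/f_e = 1 + 25/4 = 7.250.
Overall M = m_obj x M_eye = (-8.571)(7.250) = -62.14.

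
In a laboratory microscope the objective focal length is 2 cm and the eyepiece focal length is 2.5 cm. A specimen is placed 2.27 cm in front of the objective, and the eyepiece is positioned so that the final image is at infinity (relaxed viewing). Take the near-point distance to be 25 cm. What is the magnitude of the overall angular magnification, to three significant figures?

Objective: 1/d_i = 1/f_obj - 1/d_o = 1/2 - 1/2.27 = 0.05947 cm^-1, so d_i = 16.815 cm.
m_obj = -d_i/d_o = -16.815/2.27 = -7.407.
Eyepiece angular magnification (image at infinity): M_eye = D/f_e = 25/2.5 = 10.000.
Overall M = m_obj x M_eye = (-7.407)(10.000) = -74.07.
|M| = 74.07.

74.1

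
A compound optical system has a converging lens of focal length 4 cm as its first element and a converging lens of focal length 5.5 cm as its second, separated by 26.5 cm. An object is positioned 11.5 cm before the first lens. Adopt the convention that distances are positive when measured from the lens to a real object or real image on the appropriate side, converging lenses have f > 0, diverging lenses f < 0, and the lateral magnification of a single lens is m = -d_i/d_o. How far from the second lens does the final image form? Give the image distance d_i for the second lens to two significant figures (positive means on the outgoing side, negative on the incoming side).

Applying the thin-lens equation to the first lens, 1/4 = 1/11.5 + 1/d_i1, which gives d_i1 = 6.133 cm.
That image sits 20.367 cm in front of the second lens, so d_o2 = 20.367 cm.
Applying the thin-lens equation again with f_2 = 5.5 cm and d_o2 = 20.367 cm gives d_i2 = 7.535 cm.

7.5 cm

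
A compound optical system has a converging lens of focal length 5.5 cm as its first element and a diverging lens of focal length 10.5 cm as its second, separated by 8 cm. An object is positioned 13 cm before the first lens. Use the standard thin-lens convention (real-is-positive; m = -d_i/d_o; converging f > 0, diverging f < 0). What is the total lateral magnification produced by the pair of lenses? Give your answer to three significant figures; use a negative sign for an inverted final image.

-0.859

Lens 1: 1/d_i1 = 1/f_1 - 1/d_o1 = 1/5.5 - 1/13 = 0.10490 cm^-1, so d_i1 = 9.533 cm.
m_1 = -(9.533)/13 = -0.7333.
Since 9.533 cm > 8 cm, the first image lies past the second lens and serves as a virtual object: d_o2 = L - d_i1 = -1.533 cm.
Lens 2: 1/d_i2 = 1/f_2 - 1/d_o2 = 1/(-10.5) - 1/(-1.533) = 0.55694 cm^-1, so d_i2 = 1.796 cm.
m_2 = -(1.796)/(-1.533) = 1.1710.
Overall magnification: m = m_1 m_2 = -0.8587.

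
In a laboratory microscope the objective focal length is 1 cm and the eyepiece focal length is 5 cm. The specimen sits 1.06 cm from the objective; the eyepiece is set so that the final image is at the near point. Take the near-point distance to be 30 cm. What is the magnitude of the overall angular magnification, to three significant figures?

117

Objective: 1/d_i = 1/f_obj - 1/d_o = 1/1 - 1/1.06 = 0.05660 cm^-1, so d_i = 17.667 cm.
m_obj = -d_i/d_o = -17.667/1.06 = -16.667.
Eyepiece angular magnification (image at near point): M_eye = 1 + D/f_e = 1 + 30/5 = 7.000.
Overall M = m_obj x M_eye = (-16.667)(7.000) = -116.67.
|M| = 116.67.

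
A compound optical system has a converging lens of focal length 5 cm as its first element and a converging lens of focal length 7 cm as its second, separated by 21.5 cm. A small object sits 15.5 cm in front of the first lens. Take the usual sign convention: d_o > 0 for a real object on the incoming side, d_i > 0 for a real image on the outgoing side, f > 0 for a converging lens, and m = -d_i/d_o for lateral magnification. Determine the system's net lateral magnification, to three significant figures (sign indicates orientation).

0.468

Applying the thin-lens equation to the first lens, 1/5 = 1/15.5 + 1/d_i1, which gives d_i1 = 7.381 cm.
Its lateral magnification is m_1 = -d_i1/d_o1 = -(7.381)/15.5 = -0.4762.
The intermediate image is 7.381 cm to the right of lens 1, so d_o2 = L - d_i1 = 21.5 - 7.381 = 14.119 cm.
Applying the thin-lens equation again with f_2 = 7 cm and d_o2 = 14.119 cm gives d_i2 = 13.883 cm.
m_2 = -(13.883)/(14.119) = -0.9833.
Overall magnification: m = m_1 m_2 = 0.4682.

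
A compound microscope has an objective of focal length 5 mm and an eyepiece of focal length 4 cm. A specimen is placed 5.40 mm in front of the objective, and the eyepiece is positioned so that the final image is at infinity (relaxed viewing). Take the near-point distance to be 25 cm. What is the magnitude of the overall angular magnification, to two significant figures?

78

Convert to cm: f_obj = 5 mm = 0.5 cm; d_o = 5.40 mm = 0.54 cm.
Objective: 1/d_i = 1/f_obj - 1/d_o = 1/0.5 - 1/0.54 = 0.14815 cm^-1, so d_i = 6.750 cm.
m_obj = -d_i/d_o = -6.750/0.54 = -12.500.
Eyepiece angular magnification (image at infinity): M_eye = D/f_e = 25/4 = 6.250.
Overall M = m_obj x M_eye = (-12.500)(6.250) = -78.12.
|M| = 78.12.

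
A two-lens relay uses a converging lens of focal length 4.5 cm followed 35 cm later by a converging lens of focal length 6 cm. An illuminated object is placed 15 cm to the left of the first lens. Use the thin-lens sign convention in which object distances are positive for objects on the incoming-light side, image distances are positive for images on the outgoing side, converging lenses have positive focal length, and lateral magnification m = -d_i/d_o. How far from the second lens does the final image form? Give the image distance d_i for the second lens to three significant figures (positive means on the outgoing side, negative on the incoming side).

Applying the thin-lens equation to the first lens, 1/4.5 = 1/15 + 1/d_i1, which gives d_i1 = 6.429 cm.
That image sits 28.571 cm in front of the second lens, so d_o2 = 28.571 cm.
Applying the thin-lens equation again with f_2 = 6 cm and d_o2 = 28.571 cm gives d_i2 = 7.595 cm.

7.59 cm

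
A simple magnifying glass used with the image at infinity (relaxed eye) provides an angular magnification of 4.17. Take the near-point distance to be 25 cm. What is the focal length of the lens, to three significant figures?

For the image at infinity, M = D/f.
f = D/M = 25/4.17 = 5.995 cm.

6.00 cm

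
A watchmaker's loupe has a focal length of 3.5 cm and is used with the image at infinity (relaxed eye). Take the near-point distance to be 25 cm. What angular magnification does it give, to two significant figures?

7.1

M = D/f = 25/3.5 = 7.143.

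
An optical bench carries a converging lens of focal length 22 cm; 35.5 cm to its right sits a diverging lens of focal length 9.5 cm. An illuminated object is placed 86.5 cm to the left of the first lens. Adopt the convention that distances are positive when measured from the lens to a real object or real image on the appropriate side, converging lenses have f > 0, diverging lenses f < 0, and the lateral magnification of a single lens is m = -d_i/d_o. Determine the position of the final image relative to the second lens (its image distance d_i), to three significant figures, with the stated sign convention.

-3.68 cm

Applying the thin-lens equation to the first lens, 1/22 = 1/86.5 + 1/d_i1, which gives d_i1 = 29.504 cm.
That image sits 5.996 cm in front of the second lens, so d_o2 = 5.996 cm.
Applying the thin-lens equation again with f_2 = -9.5 cm and d_o2 = 5.996 cm gives d_i2 = -3.676 cm.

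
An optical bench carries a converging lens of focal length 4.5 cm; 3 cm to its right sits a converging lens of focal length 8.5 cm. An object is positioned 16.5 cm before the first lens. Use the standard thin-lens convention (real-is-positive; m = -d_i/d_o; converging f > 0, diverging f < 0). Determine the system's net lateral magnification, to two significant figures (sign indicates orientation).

-0.27

Applying the thin-lens equation to the first lens, 1/4.5 = 1/16.5 + 1/d_i1, which gives d_i1 = 6.188 cm.
Its lateral magnification is m_1 = -d_i1/d_o1 = -(6.188)/16.5 = -0.3750.
This image would form 6.188 cm past lens 1, i.e. 3.188 cm beyond lens 2, so it is a virtual object for lens 2: d_o2 = 3 - 6.188 = -3.188 cm.
Applying the thin-lens equation again with f_2 = 8.5 cm and d_o2 = -3.188 cm gives d_i2 = 2.318 cm.
m_2 = -(2.318)/(-3.188) = 0.7273.
Overall magnification: m = m_1 m_2 = -0.2727.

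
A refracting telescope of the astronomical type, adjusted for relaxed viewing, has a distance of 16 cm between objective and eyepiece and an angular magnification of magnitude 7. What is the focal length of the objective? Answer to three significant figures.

14.0 cm

In normal adjustment the tube length equals f_obj + f_eye and |M| = f_obj/f_eye.
So f_obj = 7 f_eye and 7 f_eye + f_eye = 16 cm, giving f_eye = 16/8 = 2.000 cm and f_obj = 14.000 cm.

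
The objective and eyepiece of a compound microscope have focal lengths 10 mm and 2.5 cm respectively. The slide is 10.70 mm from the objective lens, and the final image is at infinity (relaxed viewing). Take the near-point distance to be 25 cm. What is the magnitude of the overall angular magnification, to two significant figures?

140

Convert to cm: f_obj = 10 mm = 1 cm; d_o = 10.70 mm = 1.07 cm.
Objective: 1/d_i = 1/f_obj - 1/d_o = 1/1 - 1/1.07 = 0.06542 cm^-1, so d_i = 15.286 cm.
m_obj = -d_i/d_o = -15.286/1.07 = -14.286.
Eyepiece angular magnification (image at infinity): M_eye = D/f_e = 25/2.5 = 10.000.
Overall M = m_obj x M_eye = (-14.286)(10.000) = -142.86.
|M| = 142.86.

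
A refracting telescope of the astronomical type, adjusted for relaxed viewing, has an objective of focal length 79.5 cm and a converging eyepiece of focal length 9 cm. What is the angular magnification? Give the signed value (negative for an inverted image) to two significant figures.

M = -f_obj/f_eye = -79.5/(9) = -8.833.

-8.8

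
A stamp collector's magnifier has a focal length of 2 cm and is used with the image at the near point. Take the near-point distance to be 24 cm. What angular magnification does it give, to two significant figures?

13

M = 1 + D/f = 1 + 24/2 = 13.000.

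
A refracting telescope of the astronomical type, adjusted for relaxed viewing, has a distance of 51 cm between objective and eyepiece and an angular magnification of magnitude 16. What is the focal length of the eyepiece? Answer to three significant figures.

In normal adjustment the tube length equals f_obj + f_eye and |M| = f_obj/f_eye.
So f_obj = 16 f_eye and 16 f_eye + f_eye = 51 cm, giving f_eye = 51/17 = 3.000 cm and f_obj = 48.000 cm.

3.00 cm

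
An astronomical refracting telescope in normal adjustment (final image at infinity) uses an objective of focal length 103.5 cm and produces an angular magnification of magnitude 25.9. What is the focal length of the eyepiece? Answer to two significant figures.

4.0 cm

|M| = f_obj/f_eye, so f_eye = f_obj/|M| = 103.5/25.9 = 3.996 cm.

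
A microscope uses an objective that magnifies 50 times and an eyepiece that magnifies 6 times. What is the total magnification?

The overall magnification of a compound microscope is the product of the objective and eyepiece magnifications:
M = M_obj x M_eye = 50 x 6 = 300.

300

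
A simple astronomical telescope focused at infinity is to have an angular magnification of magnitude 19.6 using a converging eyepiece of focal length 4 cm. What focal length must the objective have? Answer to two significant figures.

78 cm

|M| = f_obj/|f_eye|, so f_obj = |M| x |f_eye| = 19.6 x 4 = 78.400 cm.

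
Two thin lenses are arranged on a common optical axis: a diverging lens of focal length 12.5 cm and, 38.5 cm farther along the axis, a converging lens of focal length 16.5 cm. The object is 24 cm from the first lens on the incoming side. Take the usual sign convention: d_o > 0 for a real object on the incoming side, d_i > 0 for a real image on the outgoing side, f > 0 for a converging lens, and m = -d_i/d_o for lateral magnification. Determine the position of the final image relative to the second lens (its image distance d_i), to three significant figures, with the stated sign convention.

Applying the thin-lens equation to the first lens, 1/(-12.5) = 1/24 + 1/d_i1, which gives d_i1 = -8.219 cm.
With d_i1 < 0 the first image is virtual and lies on the object side; the object distance for lens 2 is d_o2 = 38.5 - (-8.219) = 46.719 cm.
Applying the thin-lens equation again with f_2 = 16.5 cm and d_o2 = 46.719 cm gives d_i2 = 25.509 cm.

25.5 cm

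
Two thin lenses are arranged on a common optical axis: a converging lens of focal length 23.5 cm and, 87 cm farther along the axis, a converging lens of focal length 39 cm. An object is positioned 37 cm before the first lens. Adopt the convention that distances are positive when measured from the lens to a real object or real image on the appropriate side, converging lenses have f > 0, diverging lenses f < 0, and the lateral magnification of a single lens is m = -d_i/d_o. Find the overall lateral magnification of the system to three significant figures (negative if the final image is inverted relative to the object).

Applying the thin-lens equation to the first lens, 1/23.5 = 1/37 + 1/d_i1, which gives d_i1 = 64.407 cm.
Its lateral magnification is m_1 = -d_i1/d_o1 = -(64.407)/37 = -1.7407.
Object distance for lens 2: d_o2 = 87 - 64.407 = 22.593 cm.
Applying the thin-lens equation again with f_2 = 39 cm and d_o2 = 22.593 cm gives d_i2 = -53.702 cm.
m_2 = -(-53.702)/(22.593) = 2.3770.
Overall magnification: m = m_1 m_2 = -4.1377.

-4.14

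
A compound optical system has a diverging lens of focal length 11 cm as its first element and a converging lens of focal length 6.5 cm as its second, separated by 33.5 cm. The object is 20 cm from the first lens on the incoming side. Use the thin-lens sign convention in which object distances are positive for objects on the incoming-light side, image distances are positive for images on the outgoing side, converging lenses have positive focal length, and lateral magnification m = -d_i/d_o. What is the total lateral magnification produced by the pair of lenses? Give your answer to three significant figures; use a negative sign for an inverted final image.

First lens: d_i1 = 1/(1/(-11) - 1/20) = -7.097 cm.
m_1 = -(-7.097)/20 = 0.3548.
The intermediate image is virtual, 7.097 cm to the left of lens 1, so d_o2 = L - d_i1 = 33.5 - (-7.097) = 40.597 cm.
Second lens: d_i2 = 1/(1/6.5 - 1/(40.597)) = 7.739 cm.
m_2 = -(7.739)/(40.597) = -0.1906.
The system's lateral magnification is m_1 m_2 = (0.3548)(-0.1906) = -0.0676.

-0.0676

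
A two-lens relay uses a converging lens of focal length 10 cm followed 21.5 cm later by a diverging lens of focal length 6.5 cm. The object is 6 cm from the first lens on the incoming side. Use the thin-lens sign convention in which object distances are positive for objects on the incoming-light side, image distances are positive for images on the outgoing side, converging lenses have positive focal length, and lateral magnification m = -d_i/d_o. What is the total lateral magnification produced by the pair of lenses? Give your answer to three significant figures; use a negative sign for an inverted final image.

0.378

First lens: d_i1 = 1/(1/10 - 1/6) = -15.000 cm.
m_1 = -(-15.000)/6 = 2.5000.
With d_i1 < 0 the first image is virtual and lies on the object side; the object distance for lens 2 is d_o2 = 21.5 - (-15.000) = 36.500 cm.
Second lens: d_i2 = 1/(1/(-6.5) - 1/(36.500)) = -5.517 cm.
m_2 = -(-5.517)/(36.500) = 0.1512.
Overall magnification: m = m_1 m_2 = 0.3779.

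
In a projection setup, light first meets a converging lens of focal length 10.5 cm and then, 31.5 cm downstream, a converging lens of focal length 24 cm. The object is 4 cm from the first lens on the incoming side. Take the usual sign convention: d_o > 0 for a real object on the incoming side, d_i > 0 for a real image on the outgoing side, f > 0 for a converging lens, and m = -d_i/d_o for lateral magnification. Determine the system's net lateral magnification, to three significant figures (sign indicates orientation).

-2.78

First lens: d_i1 = 1/(1/10.5 - 1/4) = -6.462 cm.
m_1 = -(-6.462)/4 = 1.6154.
With d_i1 < 0 the first image is virtual and lies on the object side; the object distance for lens 2 is d_o2 = 31.5 - (-6.462) = 37.962 cm.
Second lens: d_i2 = 1/(1/24 - 1/(37.962)) = 65.256 cm.
m_2 = -(65.256)/(37.962) = -1.7190.
Overall magnification: m = m_1 m_2 = -2.7769.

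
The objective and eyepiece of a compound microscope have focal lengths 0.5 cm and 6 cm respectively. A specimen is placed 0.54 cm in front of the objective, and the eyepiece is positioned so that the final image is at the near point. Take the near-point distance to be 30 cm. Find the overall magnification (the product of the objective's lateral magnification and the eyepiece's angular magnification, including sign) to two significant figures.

Objective: 1/d_i = 1/f_obj - 1/d_o = 1/0.5 - 1/0.54 = 0.14815 cm^-1, so d_i = 6.750 cm.
m_obj = -d_i/d_o = -6.750/0.54 = -12.500.
Eyepiece angular magnification (image at near point): M_eye = 1 + D/f_e = 1 + 30/6 = 6.000.
Overall M = m_obj x M_eye = (-12.500)(6.000) = -75.00.

-75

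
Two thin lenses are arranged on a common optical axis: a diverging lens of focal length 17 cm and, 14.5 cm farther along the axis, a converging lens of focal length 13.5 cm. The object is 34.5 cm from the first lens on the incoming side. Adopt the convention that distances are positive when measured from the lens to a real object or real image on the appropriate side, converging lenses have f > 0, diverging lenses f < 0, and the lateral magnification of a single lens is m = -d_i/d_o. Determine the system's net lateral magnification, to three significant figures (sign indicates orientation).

-0.360

Applying the thin-lens equation to the first lens, 1/(-17) = 1/34.5 + 1/d_i1, which gives d_i1 = -11.388 cm.
Its lateral magnification is m_1 = -d_i1/d_o1 = -(-11.388)/34.5 = 0.3301.
The intermediate image is virtual, 11.388 cm to the left of lens 1, so d_o2 = L - d_i1 = 14.5 - (-11.388) = 25.888 cm.
Applying the thin-lens equation again with f_2 = 13.5 cm and d_o2 = 25.888 cm gives d_i2 = 28.211 cm.
m_2 = -(28.211)/(25.888) = -1.0897.
Overall magnification: m = m_1 m_2 = -0.3597.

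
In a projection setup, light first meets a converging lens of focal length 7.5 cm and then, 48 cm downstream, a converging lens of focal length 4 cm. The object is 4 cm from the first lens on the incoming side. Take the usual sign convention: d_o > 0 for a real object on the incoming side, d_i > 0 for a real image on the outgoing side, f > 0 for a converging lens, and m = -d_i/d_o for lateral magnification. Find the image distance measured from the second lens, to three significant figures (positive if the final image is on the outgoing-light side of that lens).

4.30 cm

Lens 1: 1/d_i1 = 1/f_1 - 1/d_o1 = 1/7.5 - 1/4 = -0.11667 cm^-1, so d_i1 = -8.571 cm.
With d_i1 < 0 the first image is virtual and lies on the object side; the object distance for lens 2 is d_o2 = 48 - (-8.571) = 56.571 cm.
Lens 2: 1/d_i2 = 1/f_2 - 1/d_o2 = 1/4 - 1/(56.571) = 0.23232 cm^-1, so d_i2 = 4.304 cm.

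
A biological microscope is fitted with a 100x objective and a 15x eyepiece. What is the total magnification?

The overall magnification of a compound microscope is the product of the objective and eyepiece magnifications:
M = M_obj x M_eye = 100 x 15 = 1500.

1500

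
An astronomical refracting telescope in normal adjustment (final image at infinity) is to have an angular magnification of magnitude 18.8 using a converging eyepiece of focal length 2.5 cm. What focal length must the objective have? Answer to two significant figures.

47 cm

|M| = f_obj/|f_eye|, so f_obj = |M| x |f_eye| = 18.8 x 2.5 = 47.000 cm.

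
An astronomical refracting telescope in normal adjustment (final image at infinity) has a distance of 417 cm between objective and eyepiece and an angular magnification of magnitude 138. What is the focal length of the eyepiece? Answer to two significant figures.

3.0 cm

In normal adjustment the tube length equals f_obj + f_eye and |M| = f_obj/f_eye.
So f_obj = 138 f_eye and 138 f_eye + f_eye = 417 cm, giving f_eye = 417/139 = 3.000 cm and f_obj = 414.000 cm.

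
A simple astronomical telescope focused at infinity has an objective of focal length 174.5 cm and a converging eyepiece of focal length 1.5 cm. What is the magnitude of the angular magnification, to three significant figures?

|M| = f_obj/|f_eye| = 174.5/1.5 = 116.333.

116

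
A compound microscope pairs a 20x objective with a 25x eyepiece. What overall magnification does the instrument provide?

500

The overall magnification of a compound microscope is the product of the objective and eyepiece magnifications:
M = M_obj x M_eye = 20 x 25 = 500.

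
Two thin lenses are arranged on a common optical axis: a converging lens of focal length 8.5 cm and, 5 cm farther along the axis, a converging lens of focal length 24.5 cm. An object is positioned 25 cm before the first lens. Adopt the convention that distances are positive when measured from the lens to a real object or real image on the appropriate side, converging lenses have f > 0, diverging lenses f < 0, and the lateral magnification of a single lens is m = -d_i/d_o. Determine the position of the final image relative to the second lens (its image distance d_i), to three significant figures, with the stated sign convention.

5.96 cm

Lens 1: 1/d_i1 = 1/f_1 - 1/d_o1 = 1/8.5 - 1/25 = 0.07765 cm^-1, so d_i1 = 12.879 cm.
Since 12.879 cm > 5 cm, the first image lies past the second lens and serves as a virtual object: d_o2 = L - d_i1 = -7.879 cm.
Lens 2: 1/d_i2 = 1/f_2 - 1/d_o2 = 1/24.5 - 1/(-7.879) = 0.16774 cm^-1, so d_i2 = 5.962 cm.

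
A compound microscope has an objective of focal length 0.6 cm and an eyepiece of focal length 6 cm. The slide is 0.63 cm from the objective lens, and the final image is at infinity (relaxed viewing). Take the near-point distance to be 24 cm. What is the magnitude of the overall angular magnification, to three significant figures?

80.0

Objective: 1/d_i = 1/f_obj - 1/d_o = 1/0.6 - 1/0.63 = 0.07937 cm^-1, so d_i = 12.600 cm.
m_obj = -d_i/d_o = -12.600/0.63 = -20.000.
Eyepiece angular magnification (image at infinity): M_eye = D/f_e = 24/6 = 4.000.
Overall M = m_obj x M_eye = (-20.000)(4.000) = -80.00.
|M| = 80.00.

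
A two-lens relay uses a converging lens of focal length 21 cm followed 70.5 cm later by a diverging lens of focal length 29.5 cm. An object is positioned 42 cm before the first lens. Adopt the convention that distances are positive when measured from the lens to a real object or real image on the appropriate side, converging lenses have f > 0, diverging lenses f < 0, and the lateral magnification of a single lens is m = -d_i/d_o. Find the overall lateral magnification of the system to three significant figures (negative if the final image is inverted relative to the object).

First lens: d_i1 = 1/(1/21 - 1/42) = 42.000 cm.
m_1 = -(42.000)/42 = -1.0000.
Object distance for lens 2: d_o2 = 70.5 - 42.000 = 28.500 cm.
Second lens: d_i2 = 1/(1/(-29.5) - 1/(28.500)) = -14.496 cm.
m_2 = -(-14.496)/(28.500) = 0.5086.
Total m = m_1 x m_2 = (-1.0000)(0.5086) = -0.5086.

-0.509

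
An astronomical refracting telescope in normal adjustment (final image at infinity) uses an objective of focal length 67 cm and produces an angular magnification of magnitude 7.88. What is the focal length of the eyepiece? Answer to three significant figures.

8.50 cm

|M| = f_obj/f_eye, so f_eye = f_obj/|M| = 67/7.88 = 8.503 cm.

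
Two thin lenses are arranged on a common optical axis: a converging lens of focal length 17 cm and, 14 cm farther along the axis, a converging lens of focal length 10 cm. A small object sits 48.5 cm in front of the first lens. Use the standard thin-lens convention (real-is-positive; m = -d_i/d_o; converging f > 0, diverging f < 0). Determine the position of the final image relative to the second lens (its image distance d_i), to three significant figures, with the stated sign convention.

5.49 cm

Lens 1: 1/d_i1 = 1/f_1 - 1/d_o1 = 1/17 - 1/48.5 = 0.03820 cm^-1, so d_i1 = 26.175 cm.
Since 26.175 cm > 14 cm, the first image lies past the second lens and serves as a virtual object: d_o2 = L - d_i1 = -12.175 cm.
Lens 2: 1/d_i2 = 1/f_2 - 1/d_o2 = 1/10 - 1/(-12.175) = 0.18214 cm^-1, so d_i2 = 5.490 cm.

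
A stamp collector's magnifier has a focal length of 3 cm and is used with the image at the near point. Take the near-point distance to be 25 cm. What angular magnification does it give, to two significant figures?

M = 1 + D/f = 1 + 25/3 = 9.333.

9.3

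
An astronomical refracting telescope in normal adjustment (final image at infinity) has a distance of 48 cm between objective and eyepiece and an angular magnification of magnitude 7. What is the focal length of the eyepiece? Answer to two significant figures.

In normal adjustment the tube length equals f_obj + f_eye and |M| = f_obj/f_eye.
So f_obj = 7 f_eye and 7 f_eye + f_eye = 48 cm, giving f_eye = 48/8 = 6.000 cm and f_obj = 42.000 cm.

6.0 cm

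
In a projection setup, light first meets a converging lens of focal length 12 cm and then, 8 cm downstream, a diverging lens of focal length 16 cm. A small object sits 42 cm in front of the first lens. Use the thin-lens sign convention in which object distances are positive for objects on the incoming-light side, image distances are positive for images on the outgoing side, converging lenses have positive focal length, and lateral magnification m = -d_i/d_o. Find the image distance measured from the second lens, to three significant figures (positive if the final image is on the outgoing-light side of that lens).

19.6 cm

First lens: d_i1 = 1/(1/12 - 1/42) = 16.800 cm.
Since 16.800 cm > 8 cm, the first image lies past the second lens and serves as a virtual object: d_o2 = L - d_i1 = -8.800 cm.
Second lens: d_i2 = 1/(1/(-16) - 1/(-8.800)) = 19.556 cm.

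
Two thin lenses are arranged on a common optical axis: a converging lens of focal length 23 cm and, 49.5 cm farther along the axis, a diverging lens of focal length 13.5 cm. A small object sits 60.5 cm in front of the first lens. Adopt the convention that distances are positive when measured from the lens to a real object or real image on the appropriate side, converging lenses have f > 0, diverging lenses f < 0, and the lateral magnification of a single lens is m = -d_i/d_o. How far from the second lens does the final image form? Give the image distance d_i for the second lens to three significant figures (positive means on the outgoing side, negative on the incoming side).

-6.46 cm

First lens: d_i1 = 1/(1/23 - 1/60.5) = 37.107 cm.
The intermediate image is 37.107 cm to the right of lens 1, so d_o2 = L - d_i1 = 49.5 - 37.107 = 12.393 cm.
Second lens: d_i2 = 1/(1/(-13.5) - 1/(12.393)) = -6.462 cm.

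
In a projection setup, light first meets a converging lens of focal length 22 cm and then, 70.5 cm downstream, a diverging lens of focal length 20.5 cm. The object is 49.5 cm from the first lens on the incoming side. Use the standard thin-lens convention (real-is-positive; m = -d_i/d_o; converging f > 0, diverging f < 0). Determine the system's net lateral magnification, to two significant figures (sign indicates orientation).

Applying the thin-lens equation to the first lens, 1/22 = 1/49.5 + 1/d_i1, which gives d_i1 = 39.600 cm.
Its lateral magnification is m_1 = -d_i1/d_o1 = -(39.600)/49.5 = -0.8000.
The intermediate image is 39.600 cm to the right of lens 1, so d_o2 = L - d_i1 = 70.5 - 39.600 = 30.900 cm.
Applying the thin-lens equation again with f_2 = -20.5 cm and d_o2 = 30.900 cm gives d_i2 = -12.324 cm.
m_2 = -(-12.324)/(30.900) = 0.3988.
Total m = m_1 x m_2 = (-0.8000)(0.3988) = -0.3191.

-0.32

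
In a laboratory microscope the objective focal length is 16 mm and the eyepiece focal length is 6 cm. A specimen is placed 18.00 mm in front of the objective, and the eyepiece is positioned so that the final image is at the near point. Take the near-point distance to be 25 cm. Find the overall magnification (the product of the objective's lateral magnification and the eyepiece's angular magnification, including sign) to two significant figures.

Convert to cm: f_obj = 16 mm = 1.6 cm; d_o = 18.00 mm = 1.80 cm.
Objective: 1/d_i = 1/f_obj - 1/d_o = 1/1.6 - 1/1.80 = 0.06944 cm^-1, so d_i = 14.400 cm.
m_obj = -d_i/d_o = -14.400/1.80 = -8.000.
Eyepiece angular magnification (image at near point): M_eye = 1 + D/f_e = 1 + 25/6 = 5.167.
Overall M = m_obj x M_eye = (-8.000)(5.167) = -41.33.

-41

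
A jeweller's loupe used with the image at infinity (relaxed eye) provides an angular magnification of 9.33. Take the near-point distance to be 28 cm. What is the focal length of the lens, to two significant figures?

For the image at infinity, M = D/f.
f = D/M = 28/9.33 = 3.001 cm.

3.0 cm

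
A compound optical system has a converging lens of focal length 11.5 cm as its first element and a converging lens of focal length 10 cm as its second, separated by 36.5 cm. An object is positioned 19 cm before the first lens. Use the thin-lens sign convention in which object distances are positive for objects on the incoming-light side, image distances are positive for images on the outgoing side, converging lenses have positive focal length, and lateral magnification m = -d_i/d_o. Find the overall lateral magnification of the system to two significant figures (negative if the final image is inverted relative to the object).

Lens 1: 1/d_i1 = 1/f_1 - 1/d_o1 = 1/11.5 - 1/19 = 0.03432 cm^-1, so d_i1 = 29.133 cm.
m_1 = -(29.133)/19 = -1.5333.
Object distance for lens 2: d_o2 = 36.5 - 29.133 = 7.367 cm.
Lens 2: 1/d_i2 = 1/f_2 - 1/d_o2 = 1/10 - 1/(7.367) = -0.03575 cm^-1, so d_i2 = -27.975 cm.
m_2 = -(-27.975)/(7.367) = 3.7975.
Total m = m_1 x m_2 = (-1.5333)(3.7975) = -5.8228.

-5.8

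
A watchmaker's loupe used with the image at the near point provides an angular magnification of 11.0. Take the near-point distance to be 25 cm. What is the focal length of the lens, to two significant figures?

2.5 cm

For the image at the near point, M = 1 + D/f.
f = D/(M - 1) = 25/(11.0 - 1) = 2.500 cm.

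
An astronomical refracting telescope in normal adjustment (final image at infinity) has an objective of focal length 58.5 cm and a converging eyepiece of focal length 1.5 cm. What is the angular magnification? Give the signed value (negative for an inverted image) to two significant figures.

M = -f_obj/f_eye = -58.5/(1.5) = -39.000.

-39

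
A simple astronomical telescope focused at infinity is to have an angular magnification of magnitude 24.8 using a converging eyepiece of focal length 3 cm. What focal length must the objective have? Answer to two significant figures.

|M| = f_obj/|f_eye|, so f_obj = |M| x |f_eye| = 24.8 x 3 = 74.400 cm.

74 cm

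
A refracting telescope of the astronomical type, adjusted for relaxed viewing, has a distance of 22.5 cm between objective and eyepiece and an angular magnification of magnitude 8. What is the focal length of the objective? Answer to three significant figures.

20.0 cm

In normal adjustment the tube length equals f_obj + f_eye and |M| = f_obj/f_eye.
So f_obj = 8 f_eye and 8 f_eye + f_eye = 22.5 cm, giving f_eye = 22.5/9 = 2.500 cm and f_obj = 20.000 cm.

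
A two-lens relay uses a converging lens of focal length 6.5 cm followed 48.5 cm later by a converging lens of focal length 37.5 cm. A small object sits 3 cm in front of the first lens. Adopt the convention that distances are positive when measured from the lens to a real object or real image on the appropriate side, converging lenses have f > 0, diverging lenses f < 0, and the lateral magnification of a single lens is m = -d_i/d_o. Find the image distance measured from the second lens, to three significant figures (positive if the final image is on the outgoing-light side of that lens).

Lens 1: 1/d_i1 = 1/f_1 - 1/d_o1 = 1/6.5 - 1/3 = -0.17949 cm^-1, so d_i1 = -5.571 cm.
With d_i1 < 0 the first image is virtual and lies on the object side; the object distance for lens 2 is d_o2 = 48.5 - (-5.571) = 54.071 cm.
Lens 2: 1/d_i2 = 1/f_2 - 1/d_o2 = 1/37.5 - 1/(54.071) = 0.00817 cm^-1, so d_i2 = 122.360 cm.

122 cm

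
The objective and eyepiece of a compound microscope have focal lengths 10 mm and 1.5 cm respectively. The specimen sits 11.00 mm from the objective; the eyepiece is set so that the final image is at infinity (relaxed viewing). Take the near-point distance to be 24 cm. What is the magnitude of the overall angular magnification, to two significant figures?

Convert to cm: f_obj = 10 mm = 1 cm; d_o = 11.00 mm = 1.10 cm.
Objective: 1/d_i = 1/f_obj - 1/d_o = 1/1 - 1/1.10 = 0.09091 cm^-1, so d_i = 11.000 cm.
m_obj = -d_i/d_o = -11.000/1.10 = -10.000.
Eyepiece angular magnification (image at infinity): M_eye = D/f_e = 24/1.5 = 16.000.
Overall M = m_obj x M_eye = (-10.000)(16.000) = -160.00.
|M| = 160.00.

160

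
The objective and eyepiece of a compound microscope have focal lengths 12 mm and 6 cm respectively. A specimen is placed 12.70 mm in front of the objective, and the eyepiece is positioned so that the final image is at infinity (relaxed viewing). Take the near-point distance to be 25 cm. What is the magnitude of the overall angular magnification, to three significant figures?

Convert to cm: f_obj = 12 mm = 1.2 cm; d_o = 12.70 mm = 1.27 cm.
Objective: 1/d_i = 1/f_obj - 1/d_o = 1/1.2 - 1/1.27 = 0.04593 cm^-1, so d_i = 21.771 cm.
m_obj = -d_i/d_o = -21.771/1.27 = -17.143.
Eyepiece angular magnification (image at infinity): M_eye = D/f_e = 25/6 = 4.167.
Overall M = m_obj x M_eye = (-17.143)(4.167) = -71.43.
|M| = 71.43.

71.4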